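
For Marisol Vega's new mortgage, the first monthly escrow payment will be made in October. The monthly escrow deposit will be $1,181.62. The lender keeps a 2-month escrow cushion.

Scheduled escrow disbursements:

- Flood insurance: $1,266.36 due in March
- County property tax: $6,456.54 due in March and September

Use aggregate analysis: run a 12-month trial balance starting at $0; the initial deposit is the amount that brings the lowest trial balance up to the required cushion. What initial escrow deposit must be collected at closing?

Cushion = 2 × $1,181.62 = $2,363.24
Trial balance (start $0, +$1,181.62 each month, − disbursements):
  Oct: +$1,181.62 → $1,181.62
  Nov: +$1,181.62 → $2,363.24
  Dec: +$1,181.62 → $3,544.86
  Jan: +$1,181.62 → $4,726.48
  Feb: +$1,181.62 → $5,908.10
  Mar: +$1,181.62 − $7,722.90 → -$633.18
  Apr: +$1,181.62 → $548.44
  May: +$1,181.62 → $1,730.06
  Jun: +$1,181.62 → $2,911.68
  Jul: +$1,181.62 → $4,093.30
  Aug: +$1,181.62 → $5,274.92
  Sep: +$1,181.62 − $6,456.54 → $0.00
Lowest trial balance = -$633.18 (Mar)
Initial deposit = cushion − low point = $2,363.24 − (-$633.18) = $2,996.42

$2,996.42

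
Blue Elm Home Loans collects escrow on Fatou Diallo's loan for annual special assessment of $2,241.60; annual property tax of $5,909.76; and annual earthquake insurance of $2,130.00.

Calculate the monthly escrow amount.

$856.78

Special assessment = $2,241.60/yr
Property tax = $5,909.76/yr
Earthquake insurance = $2,130.00/yr
Total annual escrow = $10,281.36
Monthly = $10,281.36 / 12 = $856.78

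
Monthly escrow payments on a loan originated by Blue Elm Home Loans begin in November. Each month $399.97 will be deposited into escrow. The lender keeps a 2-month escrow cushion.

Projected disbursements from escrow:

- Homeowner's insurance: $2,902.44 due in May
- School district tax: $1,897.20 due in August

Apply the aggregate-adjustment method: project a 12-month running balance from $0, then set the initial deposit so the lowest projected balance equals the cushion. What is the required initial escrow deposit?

Cushion = 2 × $399.97 = $799.94
Trial balance (start $0, +$399.97 each month, − disbursements):
  Nov: +$399.97 → $399.97
  Dec: +$399.97 → $799.94
  Jan: +$399.97 → $1,199.91
  Feb: +$399.97 → $1,599.88
  Mar: +$399.97 → $1,999.85
  Apr: +$399.97 → $2,399.82
  May: +$399.97 − $2,902.44 → -$102.65
  Jun: +$399.97 → $297.32
  Jul: +$399.97 → $697.29
  Aug: +$399.97 − $1,897.20 → -$799.94
  Sep: +$399.97 → -$399.97
  Oct: +$399.97 → $0.00
Lowest trial balance = -$799.94 (Aug)
Initial deposit = cushion − low point = $799.94 − (-$799.94) = $1,599.88

$1,599.88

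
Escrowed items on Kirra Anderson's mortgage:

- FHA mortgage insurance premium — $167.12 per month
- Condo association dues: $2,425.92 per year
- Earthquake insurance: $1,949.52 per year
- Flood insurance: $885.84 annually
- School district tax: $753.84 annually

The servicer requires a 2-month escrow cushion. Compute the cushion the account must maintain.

$1,336.76

FHA mortgage insurance premium = $167.12 × 12 = $2,005.44 per year
Condo association dues = $2,425.92 per year
Earthquake insurance = $1,949.52 per year
Flood insurance = $885.84 per year
School district tax = $753.84 per year
Annual escrow total = $8,020.56
Monthly escrow = $8,020.56 / 12 = $668.38
Required cushion = 2 × $668.38 = $1,336.76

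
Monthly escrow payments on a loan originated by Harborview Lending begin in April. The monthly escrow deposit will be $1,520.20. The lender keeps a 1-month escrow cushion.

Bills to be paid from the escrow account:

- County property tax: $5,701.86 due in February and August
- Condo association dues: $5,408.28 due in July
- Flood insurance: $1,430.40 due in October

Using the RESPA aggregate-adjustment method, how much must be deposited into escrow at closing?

Cushion = 1 × $1,520.20 = $1,520.20
Trial balance (start $0, +$1,520.20 each month, − disbursements):
  Apr: +$1,520.20 → $1,520.20
  May: +$1,520.20 → $3,040.40
  Jun: +$1,520.20 → $4,560.60
  Jul: +$1,520.20 − $5,408.28 → $672.52
  Aug: +$1,520.20 − $5,701.86 → -$3,509.14
  Sep: +$1,520.20 → -$1,988.94
  Oct: +$1,520.20 − $1,430.40 → -$1,899.14
  Nov: +$1,520.20 → -$378.94
  Dec: +$1,520.20 → $1,141.26
  Jan: +$1,520.20 → $2,661.46
  Feb: +$1,520.20 − $5,701.86 → -$1,520.20
  Mar: +$1,520.20 → $0.00
Lowest trial balance = -$3,509.14 (Aug)
Initial deposit = cushion − low point = $1,520.20 − (-$3,509.14) = $5,029.34

$5,029.34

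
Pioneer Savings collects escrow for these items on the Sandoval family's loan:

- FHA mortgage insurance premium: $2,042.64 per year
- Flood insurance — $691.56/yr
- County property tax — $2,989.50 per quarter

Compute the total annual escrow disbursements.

$14,692.20

FHA mortgage insurance premium — $2,042.64 annually
Flood insurance — $691.56 annually
County property tax — $2,989.50 × 4 = $11,958.00 annually
Combined annual = $2,042.64 + $691.56 + $11,958.00 = $14,692.20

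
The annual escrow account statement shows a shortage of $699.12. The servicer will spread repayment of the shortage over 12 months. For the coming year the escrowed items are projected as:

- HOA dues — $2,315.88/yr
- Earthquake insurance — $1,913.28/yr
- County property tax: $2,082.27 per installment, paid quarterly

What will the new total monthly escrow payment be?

HOA dues: $2,315.88 annually
Earthquake insurance: $1,913.28 annually
County property tax: $2,082.27 × 4 = $8,329.08 annually
Yearly total = $2,315.88 + $1,913.28 + $8,329.08 = $12,558.24
Per month = $12,558.24 / 12 = $1,046.52
Shortage spread = $699.12 ÷ 12 = $58.26/mo
Adjusted monthly = $1,046.52 + $58.26 = $1,104.78

$1,104.78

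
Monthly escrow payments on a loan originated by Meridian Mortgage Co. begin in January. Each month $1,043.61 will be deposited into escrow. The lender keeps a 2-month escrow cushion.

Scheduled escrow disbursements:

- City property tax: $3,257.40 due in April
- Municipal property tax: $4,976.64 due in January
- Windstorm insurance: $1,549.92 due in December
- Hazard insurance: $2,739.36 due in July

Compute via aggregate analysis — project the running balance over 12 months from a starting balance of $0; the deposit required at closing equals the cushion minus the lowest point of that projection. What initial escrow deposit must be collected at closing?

$6,146.82

Cushion = 2 × $1,043.61 = $2,087.22
Trial balance (start $0, +$1,043.61 each month, − disbursements):
  Jan: +$1,043.61 − $4,976.64 → -$3,933.03
  Feb: +$1,043.61 → -$2,889.42
  Mar: +$1,043.61 → -$1,845.81
  Apr: +$1,043.61 − $3,257.40 → -$4,059.60
  May: +$1,043.61 → -$3,015.99
  Jun: +$1,043.61 → -$1,972.38
  Jul: +$1,043.61 − $2,739.36 → -$3,668.13
  Aug: +$1,043.61 → -$2,624.52
  Sep: +$1,043.61 → -$1,580.91
  Oct: +$1,043.61 → -$537.30
  Nov: +$1,043.61 → $506.31
  Dec: +$1,043.61 − $1,549.92 → $0.00
Lowest trial balance = -$4,059.60 (Apr)
Initial deposit = cushion − low point = $2,087.22 − (-$4,059.60) = $6,146.82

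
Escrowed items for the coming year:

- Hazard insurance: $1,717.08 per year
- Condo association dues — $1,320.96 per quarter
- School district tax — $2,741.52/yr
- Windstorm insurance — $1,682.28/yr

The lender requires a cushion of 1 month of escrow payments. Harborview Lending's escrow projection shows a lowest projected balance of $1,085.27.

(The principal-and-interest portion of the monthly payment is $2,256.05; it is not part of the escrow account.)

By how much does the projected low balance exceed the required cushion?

$133.21

Hazard insurance: $1,717.08 per year
Condo association dues: $1,320.96 × 4 = $5,283.84 per year
School district tax: $2,741.52 per year
Windstorm insurance: $1,682.28 per year
Total annual escrow = $1,717.08 + $5,283.84 + $2,741.52 + $1,682.28 = $11,424.72
Monthly escrow = $11,424.72 / 12 = $952.06
Required cushion = 1 × $952.06 = $952.06
Excess over cushion: $1,085.27 − $952.06 = $133.21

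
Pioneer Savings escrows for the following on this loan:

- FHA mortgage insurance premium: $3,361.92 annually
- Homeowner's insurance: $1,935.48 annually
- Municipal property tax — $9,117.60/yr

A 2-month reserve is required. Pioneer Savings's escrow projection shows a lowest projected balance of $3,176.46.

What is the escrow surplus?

$773.96

FHA mortgage insurance premium = $3,361.92 per year
Homeowner's insurance = $1,935.48 per year
Municipal property tax = $9,117.60 per year
Annual escrow total = $3,361.92 + $1,935.48 + $9,117.60 = $14,415.00
Monthly = $14,415.00 / 12 = $1,201.25
Required reserve = 2 × $1,201.25 = $2,402.50
Surplus = $3,176.46 − $2,402.50 = $773.96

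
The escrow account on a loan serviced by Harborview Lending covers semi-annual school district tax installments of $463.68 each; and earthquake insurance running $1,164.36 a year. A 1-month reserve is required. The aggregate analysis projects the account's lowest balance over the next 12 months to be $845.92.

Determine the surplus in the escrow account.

School district tax — $463.68 × 2 = $927.36/yr
Earthquake insurance — $1,164.36/yr
Combined annual = $2,091.72
Per month = $2,091.72 ÷ 12 = $174.31
Required reserve = 1 × $174.31 = $174.31
Surplus = $845.92 − $174.31 = $671.61

$671.61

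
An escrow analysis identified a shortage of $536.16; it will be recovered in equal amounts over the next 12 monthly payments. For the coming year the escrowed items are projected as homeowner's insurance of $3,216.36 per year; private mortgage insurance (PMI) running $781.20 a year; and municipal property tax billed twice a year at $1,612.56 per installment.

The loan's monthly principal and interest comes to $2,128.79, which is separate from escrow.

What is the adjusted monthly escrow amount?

$646.57

Homeowner's insurance — $3,216.36
Private mortgage insurance (PMI) — $781.20
Municipal property tax — $1,612.56 × 2 = $3,225.12
Combined annual = $3,216.36 + $781.20 + $3,225.12 = $7,222.68
Per month = $7,222.68 / 12 = $601.89
Shortage spread = $536.16 / 12 = $44.68/mo
New monthly escrow = $601.89 + $44.68 = $646.57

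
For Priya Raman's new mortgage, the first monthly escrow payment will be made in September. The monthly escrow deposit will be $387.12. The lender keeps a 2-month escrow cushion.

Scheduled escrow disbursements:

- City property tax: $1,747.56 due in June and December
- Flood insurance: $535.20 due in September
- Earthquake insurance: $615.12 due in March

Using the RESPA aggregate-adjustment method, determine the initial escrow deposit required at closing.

Cushion = 2 × $387.12 = $774.24
Trial balance (start $0, +$387.12 each month, − disbursements):
  Sep: +$387.12 − $535.20 → -$148.08
  Oct: +$387.12 → $239.04
  Nov: +$387.12 → $626.16
  Dec: +$387.12 − $1,747.56 → -$734.28
  Jan: +$387.12 → -$347.16
  Feb: +$387.12 → $39.96
  Mar: +$387.12 − $615.12 → -$188.04
  Apr: +$387.12 → $199.08
  May: +$387.12 → $586.20
  Jun: +$387.12 − $1,747.56 → -$774.24
  Jul: +$387.12 → -$387.12
  Aug: +$387.12 → $0.00
Lowest trial balance = -$774.24 (Jun)
Initial deposit = cushion − low point = $774.24 − (-$774.24) = $1,548.48

$1,548.48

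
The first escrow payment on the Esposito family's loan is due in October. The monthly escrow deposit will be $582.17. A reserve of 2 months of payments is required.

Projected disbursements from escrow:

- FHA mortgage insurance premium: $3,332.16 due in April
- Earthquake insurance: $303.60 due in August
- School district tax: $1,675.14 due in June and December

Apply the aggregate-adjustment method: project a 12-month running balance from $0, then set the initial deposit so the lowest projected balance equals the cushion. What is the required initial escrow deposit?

$2,607.25

Cushion = 2 × $582.17 = $1,164.34
Trial balance (start $0, +$582.17 each month, − disbursements):
  Oct: +$582.17 → $582.17
  Nov: +$582.17 → $1,164.34
  Dec: +$582.17 − $1,675.14 → $71.37
  Jan: +$582.17 → $653.54
  Feb: +$582.17 → $1,235.71
  Mar: +$582.17 → $1,817.88
  Apr: +$582.17 − $3,332.16 → -$932.11
  May: +$582.17 → -$349.94
  Jun: +$582.17 − $1,675.14 → -$1,442.91
  Jul: +$582.17 → -$860.74
  Aug: +$582.17 − $303.60 → -$582.17
  Sep: +$582.17 → $0.00
Lowest trial balance = -$1,442.91 (Jun)
Initial deposit = cushion − low point = $1,164.34 − (-$1,442.91) = $2,607.25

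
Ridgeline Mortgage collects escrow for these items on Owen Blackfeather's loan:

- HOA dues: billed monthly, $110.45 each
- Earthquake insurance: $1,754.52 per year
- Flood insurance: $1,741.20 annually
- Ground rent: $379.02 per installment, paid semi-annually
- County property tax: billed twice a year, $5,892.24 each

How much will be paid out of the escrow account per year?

HOA dues = $110.45 × 12 = $1,325.40
Earthquake insurance = $1,754.52
Flood insurance = $1,741.20
Ground rent = $379.02 × 2 = $758.04
County property tax = $5,892.24 × 2 = $11,784.48
Total per year = $1,325.40 + $1,754.52 + $1,741.20 + $758.04 + $11,784.48 = $17,363.64

$17,363.64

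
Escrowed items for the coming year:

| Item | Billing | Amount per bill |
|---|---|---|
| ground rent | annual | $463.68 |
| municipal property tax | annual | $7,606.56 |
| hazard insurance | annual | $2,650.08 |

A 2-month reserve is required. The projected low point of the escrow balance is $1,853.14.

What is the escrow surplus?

Ground rent = $463.68
Municipal property tax = $7,606.56
Hazard insurance = $2,650.08
Total annual escrow = $10,720.32
Monthly escrow = $10,720.32 / 12 = $893.36
Required cushion = 2 × $893.36 = $1,786.72
Excess over cushion: $1,853.14 − $1,786.72 = $66.42

$66.42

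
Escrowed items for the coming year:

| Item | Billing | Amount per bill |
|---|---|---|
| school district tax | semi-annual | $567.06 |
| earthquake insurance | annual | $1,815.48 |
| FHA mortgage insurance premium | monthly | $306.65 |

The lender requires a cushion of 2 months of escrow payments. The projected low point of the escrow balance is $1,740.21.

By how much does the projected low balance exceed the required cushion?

School district tax — $567.06 × 2 = $1,134.12 per year
Earthquake insurance — $1,815.48 per year
FHA mortgage insurance premium — $306.65 × 12 = $3,679.80 per year
Total annual escrow = $6,629.40
Per month = $6,629.40 ÷ 12 = $552.45
Cushion = 2 × $552.45 = $1,104.90
Excess over cushion: $1,740.21 − $1,104.90 = $635.31

$635.31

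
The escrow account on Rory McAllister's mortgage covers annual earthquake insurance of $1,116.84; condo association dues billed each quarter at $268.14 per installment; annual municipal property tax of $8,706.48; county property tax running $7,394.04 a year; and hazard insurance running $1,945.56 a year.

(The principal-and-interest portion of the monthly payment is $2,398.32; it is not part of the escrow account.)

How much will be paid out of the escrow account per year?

Earthquake insurance = $1,116.84
Condo association dues = $268.14 × 4 = $1,072.56
Municipal property tax = $8,706.48
County property tax = $7,394.04
Hazard insurance = $1,945.56
Total per year = $1,116.84 + $1,072.56 + $8,706.48 + $7,394.04 + $1,945.56 = $20,235.48

$20,235.48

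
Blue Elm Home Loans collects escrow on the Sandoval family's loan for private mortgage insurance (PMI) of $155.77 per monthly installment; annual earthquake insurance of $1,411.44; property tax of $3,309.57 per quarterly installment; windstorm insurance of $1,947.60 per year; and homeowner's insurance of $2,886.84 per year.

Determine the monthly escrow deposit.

$1,779.45

Private mortgage insurance (PMI): $155.77 × 12 = $1,869.24/yr
Earthquake insurance: $1,411.44/yr
Property tax: $3,309.57 × 4 = $13,238.28/yr
Windstorm insurance: $1,947.60/yr
Homeowner's insurance: $2,886.84/yr
Combined annual = $1,869.24 + $1,411.44 + $13,238.28 + $1,947.60 + $2,886.84 = $21,353.40
Per month = $21,353.40 ÷ 12 = $1,779.45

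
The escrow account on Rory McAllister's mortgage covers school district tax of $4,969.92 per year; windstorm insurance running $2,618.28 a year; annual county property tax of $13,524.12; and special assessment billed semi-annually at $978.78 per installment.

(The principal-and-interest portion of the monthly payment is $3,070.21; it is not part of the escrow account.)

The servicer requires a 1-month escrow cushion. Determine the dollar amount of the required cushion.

$1,922.49

School district tax: $4,969.92/yr
Windstorm insurance: $2,618.28/yr
County property tax: $13,524.12/yr
Special assessment: $978.78 × 2 = $1,957.56/yr
Combined annual = $4,969.92 + $2,618.28 + $13,524.12 + $1,957.56 = $23,069.88
Per month = $23,069.88 / 12 = $1,922.49
Reserve = 1 × $1,922.49 = $1,922.49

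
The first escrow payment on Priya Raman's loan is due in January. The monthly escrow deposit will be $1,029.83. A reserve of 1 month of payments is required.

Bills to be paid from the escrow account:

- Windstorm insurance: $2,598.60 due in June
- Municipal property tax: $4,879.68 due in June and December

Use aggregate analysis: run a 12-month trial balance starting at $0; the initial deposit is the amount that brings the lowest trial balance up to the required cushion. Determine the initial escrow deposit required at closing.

$2,329.13

Cushion = 1 × $1,029.83 = $1,029.83
Trial balance (start $0, +$1,029.83 each month, − disbursements):
  Jan: +$1,029.83 → $1,029.83
  Feb: +$1,029.83 → $2,059.66
  Mar: +$1,029.83 → $3,089.49
  Apr: +$1,029.83 → $4,119.32
  May: +$1,029.83 → $5,149.15
  Jun: +$1,029.83 − $7,478.28 → -$1,299.30
  Jul: +$1,029.83 → -$269.47
  Aug: +$1,029.83 → $760.36
  Sep: +$1,029.83 → $1,790.19
  Oct: +$1,029.83 → $2,820.02
  Nov: +$1,029.83 → $3,849.85
  Dec: +$1,029.83 − $4,879.68 → $0.00
Lowest trial balance = -$1,299.30 (Jun)
Initial deposit = cushion − low point = $1,029.83 − (-$1,299.30) = $2,329.13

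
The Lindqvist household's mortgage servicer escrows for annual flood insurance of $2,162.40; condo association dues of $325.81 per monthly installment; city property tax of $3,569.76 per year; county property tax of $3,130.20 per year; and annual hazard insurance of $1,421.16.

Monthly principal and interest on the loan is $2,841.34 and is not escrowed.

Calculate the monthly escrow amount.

Flood insurance = $2,162.40/yr
Condo association dues = $325.81 × 12 = $3,909.72/yr
City property tax = $3,569.76/yr
County property tax = $3,130.20/yr
Hazard insurance = $1,421.16/yr
Yearly total = $14,193.24
Per month = $14,193.24 / 12 = $1,182.77

$1,182.77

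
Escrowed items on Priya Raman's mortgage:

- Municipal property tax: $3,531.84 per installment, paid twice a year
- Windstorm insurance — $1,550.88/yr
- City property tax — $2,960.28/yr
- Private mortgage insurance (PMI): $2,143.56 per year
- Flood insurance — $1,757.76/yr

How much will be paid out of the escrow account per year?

Municipal property tax = $3,531.84 × 2 = $7,063.68
Windstorm insurance = $1,550.88
City property tax = $2,960.28
Private mortgage insurance (PMI) = $2,143.56
Flood insurance = $1,757.76
Yearly total = $7,063.68 + $1,550.88 + $2,960.28 + $2,143.56 + $1,757.76 = $15,476.16

$15,476.16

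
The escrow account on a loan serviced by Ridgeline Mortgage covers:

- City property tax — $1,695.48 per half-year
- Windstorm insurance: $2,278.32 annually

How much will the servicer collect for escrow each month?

City property tax: $1,695.48 × 2 = $3,390.96 annually
Windstorm insurance: $2,278.32 annually
Annual escrow total = $5,669.28
Base monthly escrow = $5,669.28 ÷ 12 = $472.44

$472.44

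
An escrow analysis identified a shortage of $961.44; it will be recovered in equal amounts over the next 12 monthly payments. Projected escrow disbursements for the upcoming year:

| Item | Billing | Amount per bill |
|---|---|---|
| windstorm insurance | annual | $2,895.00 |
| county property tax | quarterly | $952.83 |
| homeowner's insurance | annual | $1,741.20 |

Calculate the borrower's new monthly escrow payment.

$784.08

Windstorm insurance = $2,895.00/yr
County property tax = $952.83 × 4 = $3,811.32/yr
Homeowner's insurance = $1,741.20/yr
Total annual escrow = $8,447.52
Monthly escrow = $8,447.52 ÷ 12 = $703.96
Monthly shortage recovery: $961.44 / 12 = $80.12
New monthly escrow = $703.96 + $80.12 = $784.08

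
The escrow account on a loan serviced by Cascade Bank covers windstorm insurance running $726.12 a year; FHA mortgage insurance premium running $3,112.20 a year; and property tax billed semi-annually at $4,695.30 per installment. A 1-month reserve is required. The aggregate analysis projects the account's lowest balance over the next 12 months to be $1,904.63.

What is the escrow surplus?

$802.22

Windstorm insurance — $726.12 per year
FHA mortgage insurance premium — $3,112.20 per year
Property tax — $4,695.30 × 2 = $9,390.60 per year
Total annual escrow = $13,228.92
Monthly = $13,228.92 ÷ 12 = $1,102.41
Required reserve = 1 × $1,102.41 = $1,102.41
Excess over cushion: $1,904.63 − $1,102.41 = $802.22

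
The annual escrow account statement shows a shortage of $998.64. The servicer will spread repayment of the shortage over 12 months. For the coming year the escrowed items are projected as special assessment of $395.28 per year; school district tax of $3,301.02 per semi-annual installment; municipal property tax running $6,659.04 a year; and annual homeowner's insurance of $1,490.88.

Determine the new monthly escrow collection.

$1,345.49

Special assessment — $395.28 per year
School district tax — $3,301.02 × 2 = $6,602.04 per year
Municipal property tax — $6,659.04 per year
Homeowner's insurance — $1,490.88 per year
Yearly total = $395.28 + $6,602.04 + $6,659.04 + $1,490.88 = $15,147.24
Per month = $15,147.24 ÷ 12 = $1,262.27
Monthly shortage recovery: $998.64 ÷ 12 = $83.22
New monthly escrow = $1,262.27 + $83.22 = $1,345.49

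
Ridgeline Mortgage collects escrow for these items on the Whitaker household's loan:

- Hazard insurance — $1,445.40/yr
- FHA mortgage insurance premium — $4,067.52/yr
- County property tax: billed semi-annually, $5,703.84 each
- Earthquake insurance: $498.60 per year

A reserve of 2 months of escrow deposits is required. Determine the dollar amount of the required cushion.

Hazard insurance — $1,445.40 annually
FHA mortgage insurance premium — $4,067.52 annually
County property tax — $5,703.84 × 2 = $11,407.68 annually
Earthquake insurance — $498.60 annually
Total per year = $17,419.20
Per month = $17,419.20 ÷ 12 = $1,451.60
Cushion = 2 × $1,451.60 = $2,903.20

$2,903.20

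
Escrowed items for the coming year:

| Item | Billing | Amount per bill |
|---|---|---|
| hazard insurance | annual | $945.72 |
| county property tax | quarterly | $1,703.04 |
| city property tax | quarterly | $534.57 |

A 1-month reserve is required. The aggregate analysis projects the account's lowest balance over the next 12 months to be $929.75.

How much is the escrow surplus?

Hazard insurance — $945.72 per year
County property tax — $1,703.04 × 4 = $6,812.16 per year
City property tax — $534.57 × 4 = $2,138.28 per year
Total per year = $945.72 + $6,812.16 + $2,138.28 = $9,896.16
Base monthly escrow = $9,896.16 ÷ 12 = $824.68
Cushion = 1 × $824.68 = $824.68
Surplus = $929.75 − $824.68 = $105.07

$105.07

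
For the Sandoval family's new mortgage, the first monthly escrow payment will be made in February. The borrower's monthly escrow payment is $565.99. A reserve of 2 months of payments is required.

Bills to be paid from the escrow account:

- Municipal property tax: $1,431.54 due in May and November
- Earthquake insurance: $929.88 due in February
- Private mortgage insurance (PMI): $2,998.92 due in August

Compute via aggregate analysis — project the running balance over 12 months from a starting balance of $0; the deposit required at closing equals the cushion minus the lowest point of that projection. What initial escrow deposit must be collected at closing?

$2,530.39

Cushion = 2 × $565.99 = $1,131.98
Trial balance (start $0, +$565.99 each month, − disbursements):
  Feb: +$565.99 − $929.88 → -$363.89
  Mar: +$565.99 → $202.10
  Apr: +$565.99 → $768.09
  May: +$565.99 − $1,431.54 → -$97.46
  Jun: +$565.99 → $468.53
  Jul: +$565.99 → $1,034.52
  Aug: +$565.99 − $2,998.92 → -$1,398.41
  Sep: +$565.99 → -$832.42
  Oct: +$565.99 → -$266.43
  Nov: +$565.99 − $1,431.54 → -$1,131.98
  Dec: +$565.99 → -$565.99
  Jan: +$565.99 → $0.00
Lowest trial balance = -$1,398.41 (Aug)
Initial deposit = cushion − low point = $1,131.98 − (-$1,398.41) = $2,530.39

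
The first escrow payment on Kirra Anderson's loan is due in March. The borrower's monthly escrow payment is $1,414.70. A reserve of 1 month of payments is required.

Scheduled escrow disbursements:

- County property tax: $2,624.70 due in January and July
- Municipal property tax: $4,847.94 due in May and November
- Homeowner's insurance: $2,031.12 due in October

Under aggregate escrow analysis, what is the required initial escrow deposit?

$3,034.10

Cushion = 1 × $1,414.70 = $1,414.70
Trial balance (start $0, +$1,414.70 each month, − disbursements):
  Mar: +$1,414.70 → $1,414.70
  Apr: +$1,414.70 → $2,829.40
  May: +$1,414.70 − $4,847.94 → -$603.84
  Jun: +$1,414.70 → $810.86
  Jul: +$1,414.70 − $2,624.70 → -$399.14
  Aug: +$1,414.70 → $1,015.56
  Sep: +$1,414.70 → $2,430.26
  Oct: +$1,414.70 − $2,031.12 → $1,813.84
  Nov: +$1,414.70 − $4,847.94 → -$1,619.40
  Dec: +$1,414.70 → -$204.70
  Jan: +$1,414.70 − $2,624.70 → -$1,414.70
  Feb: +$1,414.70 → $0.00
Lowest trial balance = -$1,619.40 (Nov)
Initial deposit = cushion − low point = $1,414.70 − (-$1,619.40) = $3,034.10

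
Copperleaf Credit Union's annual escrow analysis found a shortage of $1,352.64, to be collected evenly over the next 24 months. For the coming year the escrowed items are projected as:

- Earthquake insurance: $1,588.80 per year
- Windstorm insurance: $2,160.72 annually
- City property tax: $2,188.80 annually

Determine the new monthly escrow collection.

$551.22

Earthquake insurance — $1,588.80
Windstorm insurance — $2,160.72
City property tax — $2,188.80
Annual escrow total = $1,588.80 + $2,160.72 + $2,188.80 = $5,938.32
Monthly = $5,938.32 ÷ 12 = $494.86
Shortage spread = $1,352.64 / 24 = $56.36/mo
New monthly escrow = $494.86 + $56.36 = $551.22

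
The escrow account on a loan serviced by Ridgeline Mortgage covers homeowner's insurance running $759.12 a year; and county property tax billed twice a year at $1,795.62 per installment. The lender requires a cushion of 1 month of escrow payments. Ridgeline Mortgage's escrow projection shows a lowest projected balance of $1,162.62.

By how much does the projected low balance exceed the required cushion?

$800.09

Homeowner's insurance: $759.12 annually
County property tax: $1,795.62 × 2 = $3,591.24 annually
Total per year = $759.12 + $3,591.24 = $4,350.36
Base monthly escrow = $4,350.36 ÷ 12 = $362.53
Required cushion = 1 × $362.53 = $362.53
Surplus = $1,162.62 − $362.53 = $800.09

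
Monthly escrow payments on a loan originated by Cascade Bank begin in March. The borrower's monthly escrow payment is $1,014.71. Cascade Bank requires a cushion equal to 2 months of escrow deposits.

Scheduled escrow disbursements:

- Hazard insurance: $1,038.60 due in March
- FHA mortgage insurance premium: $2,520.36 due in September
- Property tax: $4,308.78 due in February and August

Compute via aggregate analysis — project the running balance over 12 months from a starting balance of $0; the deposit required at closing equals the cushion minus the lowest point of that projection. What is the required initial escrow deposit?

Cushion = 2 × $1,014.71 = $2,029.42
Trial balance (start $0, +$1,014.71 each month, − disbursements):
  Mar: +$1,014.71 − $1,038.60 → -$23.89
  Apr: +$1,014.71 → $990.82
  May: +$1,014.71 → $2,005.53
  Jun: +$1,014.71 → $3,020.24
  Jul: +$1,014.71 → $4,034.95
  Aug: +$1,014.71 − $4,308.78 → $740.88
  Sep: +$1,014.71 − $2,520.36 → -$764.77
  Oct: +$1,014.71 → $249.94
  Nov: +$1,014.71 → $1,264.65
  Dec: +$1,014.71 → $2,279.36
  Jan: +$1,014.71 → $3,294.07
  Feb: +$1,014.71 − $4,308.78 → $0.00
Lowest trial balance = -$764.77 (Sep)
Initial deposit = cushion − low point = $2,029.42 − (-$764.77) = $2,794.19

$2,794.19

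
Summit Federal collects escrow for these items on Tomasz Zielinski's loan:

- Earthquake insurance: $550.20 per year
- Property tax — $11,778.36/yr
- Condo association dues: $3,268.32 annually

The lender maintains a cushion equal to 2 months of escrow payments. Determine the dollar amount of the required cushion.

Earthquake insurance: $550.20/yr
Property tax: $11,778.36/yr
Condo association dues: $3,268.32/yr
Combined annual = $550.20 + $11,778.36 + $3,268.32 = $15,596.88
Monthly escrow = $15,596.88 / 12 = $1,299.74
Cushion = 2 × $1,299.74 = $2,599.48

$2,599.48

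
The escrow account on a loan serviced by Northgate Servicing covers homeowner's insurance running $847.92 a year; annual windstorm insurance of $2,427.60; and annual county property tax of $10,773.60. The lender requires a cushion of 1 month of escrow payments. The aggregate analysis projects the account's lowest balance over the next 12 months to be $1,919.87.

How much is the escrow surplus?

$749.11

Homeowner's insurance = $847.92 annually
Windstorm insurance = $2,427.60 annually
County property tax = $10,773.60 annually
Combined annual = $847.92 + $2,427.60 + $10,773.60 = $14,049.12
Per month = $14,049.12 ÷ 12 = $1,170.76
Cushion = 1 × $1,170.76 = $1,170.76
Surplus = $1,919.87 − $1,170.76 = $749.11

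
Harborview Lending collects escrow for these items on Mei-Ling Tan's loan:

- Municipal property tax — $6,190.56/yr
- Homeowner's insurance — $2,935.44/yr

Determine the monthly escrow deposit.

$760.50

Municipal property tax = $6,190.56 per year
Homeowner's insurance = $2,935.44 per year
Annual escrow total = $6,190.56 + $2,935.44 = $9,126.00
Monthly = $9,126.00 / 12 = $760.50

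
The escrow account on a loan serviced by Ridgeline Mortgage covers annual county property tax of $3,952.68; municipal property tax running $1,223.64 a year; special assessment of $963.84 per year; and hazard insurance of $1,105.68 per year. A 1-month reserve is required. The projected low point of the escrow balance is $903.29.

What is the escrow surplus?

$299.47

County property tax = $3,952.68 per year
Municipal property tax = $1,223.64 per year
Special assessment = $963.84 per year
Hazard insurance = $1,105.68 per year
Total per year = $3,952.68 + $1,223.64 + $963.84 + $1,105.68 = $7,245.84
Base monthly escrow = $7,245.84 / 12 = $603.82
Cushion = 1 × $603.82 = $603.82
Excess over cushion: $903.29 − $603.82 = $299.47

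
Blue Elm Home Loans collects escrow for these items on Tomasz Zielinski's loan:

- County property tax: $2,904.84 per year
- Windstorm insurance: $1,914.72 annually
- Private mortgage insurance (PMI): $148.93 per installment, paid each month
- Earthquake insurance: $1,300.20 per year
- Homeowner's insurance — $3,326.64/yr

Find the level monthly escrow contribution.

$936.13

County property tax: $2,904.84 annually
Windstorm insurance: $1,914.72 annually
Private mortgage insurance (PMI): $148.93 × 12 = $1,787.16 annually
Earthquake insurance: $1,300.20 annually
Homeowner's insurance: $3,326.64 annually
Total annual escrow = $2,904.84 + $1,914.72 + $1,787.16 + $1,300.20 + $3,326.64 = $11,233.56
Base monthly escrow = $11,233.56 ÷ 12 = $936.13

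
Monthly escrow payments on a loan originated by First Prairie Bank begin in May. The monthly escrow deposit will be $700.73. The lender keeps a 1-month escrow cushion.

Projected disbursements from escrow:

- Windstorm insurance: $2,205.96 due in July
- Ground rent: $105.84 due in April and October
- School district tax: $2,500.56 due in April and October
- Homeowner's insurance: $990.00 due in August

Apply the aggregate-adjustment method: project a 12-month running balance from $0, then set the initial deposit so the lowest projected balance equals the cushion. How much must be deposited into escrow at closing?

Cushion = 1 × $700.73 = $700.73
Trial balance (start $0, +$700.73 each month, − disbursements):
  May: +$700.73 → $700.73
  Jun: +$700.73 → $1,401.46
  Jul: +$700.73 − $2,205.96 → -$103.77
  Aug: +$700.73 − $990.00 → -$393.04
  Sep: +$700.73 → $307.69
  Oct: +$700.73 − $2,606.40 → -$1,597.98
  Nov: +$700.73 → -$897.25
  Dec: +$700.73 → -$196.52
  Jan: +$700.73 → $504.21
  Feb: +$700.73 → $1,204.94
  Mar: +$700.73 → $1,905.67
  Apr: +$700.73 − $2,606.40 → $0.00
Lowest trial balance = -$1,597.98 (Oct)
Initial deposit = cushion − low point = $700.73 − (-$1,597.98) = $2,298.71

$2,298.71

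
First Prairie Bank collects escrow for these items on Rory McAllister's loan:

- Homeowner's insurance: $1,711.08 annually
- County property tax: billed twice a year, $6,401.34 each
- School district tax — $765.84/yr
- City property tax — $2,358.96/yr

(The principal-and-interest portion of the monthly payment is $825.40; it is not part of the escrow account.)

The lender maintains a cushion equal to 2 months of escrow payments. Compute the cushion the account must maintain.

$2,939.76

Homeowner's insurance: $1,711.08 per year
County property tax: $6,401.34 × 2 = $12,802.68 per year
School district tax: $765.84 per year
City property tax: $2,358.96 per year
Yearly total = $17,638.56
Monthly = $17,638.56 / 12 = $1,469.88
Cushion = 2 × $1,469.88 = $2,939.76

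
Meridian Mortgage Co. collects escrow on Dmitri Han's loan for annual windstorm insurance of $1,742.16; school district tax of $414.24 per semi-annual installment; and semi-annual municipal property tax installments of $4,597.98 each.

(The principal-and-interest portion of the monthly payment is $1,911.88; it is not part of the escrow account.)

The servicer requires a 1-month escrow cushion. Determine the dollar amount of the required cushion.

Windstorm insurance — $1,742.16/yr
School district tax — $414.24 × 2 = $828.48/yr
Municipal property tax — $4,597.98 × 2 = $9,195.96/yr
Total per year = $11,766.60
Monthly escrow = $11,766.60 ÷ 12 = $980.55
Required cushion = 1 × $980.55 = $980.55

$980.55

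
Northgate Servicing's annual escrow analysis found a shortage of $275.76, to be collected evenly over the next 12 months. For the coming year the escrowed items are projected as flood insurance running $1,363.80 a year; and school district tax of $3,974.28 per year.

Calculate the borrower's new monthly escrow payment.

$467.82

Flood insurance: $1,363.80/yr
School district tax: $3,974.28/yr
Total per year = $5,338.08
Monthly escrow = $5,338.08 / 12 = $444.84
Shortage per month = $275.76 ÷ 12 = $22.98
New monthly escrow = $444.84 + $22.98 = $467.82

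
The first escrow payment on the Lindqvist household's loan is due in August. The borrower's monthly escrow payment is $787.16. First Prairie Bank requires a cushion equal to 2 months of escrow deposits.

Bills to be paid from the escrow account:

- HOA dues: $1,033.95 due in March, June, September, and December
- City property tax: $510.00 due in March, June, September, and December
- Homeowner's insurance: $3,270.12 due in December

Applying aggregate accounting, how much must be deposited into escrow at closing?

Cushion = 2 × $787.16 = $1,574.32
Trial balance (start $0, +$787.16 each month, − disbursements):
  Aug: +$787.16 → $787.16
  Sep: +$787.16 − $1,543.95 → $30.37
  Oct: +$787.16 → $817.53
  Nov: +$787.16 → $1,604.69
  Dec: +$787.16 − $4,814.07 → -$2,422.22
  Jan: +$787.16 → -$1,635.06
  Feb: +$787.16 → -$847.90
  Mar: +$787.16 − $1,543.95 → -$1,604.69
  Apr: +$787.16 → -$817.53
  May: +$787.16 → -$30.37
  Jun: +$787.16 − $1,543.95 → -$787.16
  Jul: +$787.16 → $0.00
Lowest trial balance = -$2,422.22 (Dec)
Initial deposit = cushion − low point = $1,574.32 − (-$2,422.22) = $3,996.54

$3,996.54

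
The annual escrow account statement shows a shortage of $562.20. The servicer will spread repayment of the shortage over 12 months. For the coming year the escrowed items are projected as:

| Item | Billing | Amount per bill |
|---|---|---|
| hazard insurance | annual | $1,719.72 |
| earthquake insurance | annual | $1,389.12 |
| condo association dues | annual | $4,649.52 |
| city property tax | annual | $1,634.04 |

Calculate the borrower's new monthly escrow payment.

Hazard insurance: $1,719.72 per year
Earthquake insurance: $1,389.12 per year
Condo association dues: $4,649.52 per year
City property tax: $1,634.04 per year
Total per year = $1,719.72 + $1,389.12 + $4,649.52 + $1,634.04 = $9,392.40
Monthly escrow = $9,392.40 ÷ 12 = $782.70
Shortage spread = $562.20 ÷ 12 = $46.85/mo
New monthly escrow = $782.70 + $46.85 = $829.55

$829.55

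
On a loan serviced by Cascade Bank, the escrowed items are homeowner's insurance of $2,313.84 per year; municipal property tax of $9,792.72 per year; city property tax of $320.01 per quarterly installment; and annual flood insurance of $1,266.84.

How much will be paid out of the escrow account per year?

$14,653.44

Homeowner's insurance: $2,313.84 per year
Municipal property tax: $9,792.72 per year
City property tax: $320.01 × 4 = $1,280.04 per year
Flood insurance: $1,266.84 per year
Yearly total = $14,653.44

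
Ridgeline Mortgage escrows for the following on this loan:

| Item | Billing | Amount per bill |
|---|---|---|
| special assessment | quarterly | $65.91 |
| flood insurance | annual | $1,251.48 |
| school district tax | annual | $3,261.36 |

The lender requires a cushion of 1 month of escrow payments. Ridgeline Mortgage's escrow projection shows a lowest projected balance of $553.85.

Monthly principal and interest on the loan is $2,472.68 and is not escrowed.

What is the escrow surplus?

$155.81

Special assessment: $65.91 × 4 = $263.64 annually
Flood insurance: $1,251.48 annually
School district tax: $3,261.36 annually
Total per year = $263.64 + $1,251.48 + $3,261.36 = $4,776.48
Base monthly escrow = $4,776.48 ÷ 12 = $398.04
Required reserve = 1 × $398.04 = $398.04
Excess over cushion: $553.85 − $398.04 = $155.81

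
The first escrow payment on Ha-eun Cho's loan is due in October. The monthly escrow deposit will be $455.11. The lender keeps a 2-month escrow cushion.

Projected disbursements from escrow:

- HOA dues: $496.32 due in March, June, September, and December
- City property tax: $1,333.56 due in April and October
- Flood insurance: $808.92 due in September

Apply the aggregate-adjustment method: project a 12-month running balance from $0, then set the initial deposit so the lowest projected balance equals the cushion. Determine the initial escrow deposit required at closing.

Cushion = 2 × $455.11 = $910.22
Trial balance (start $0, +$455.11 each month, − disbursements):
  Oct: +$455.11 − $1,333.56 → -$878.45
  Nov: +$455.11 → -$423.34
  Dec: +$455.11 − $496.32 → -$464.55
  Jan: +$455.11 → -$9.44
  Feb: +$455.11 → $445.67
  Mar: +$455.11 − $496.32 → $404.46
  Apr: +$455.11 − $1,333.56 → -$473.99
  May: +$455.11 → -$18.88
  Jun: +$455.11 − $496.32 → -$60.09
  Jul: +$455.11 → $395.02
  Aug: +$455.11 → $850.13
  Sep: +$455.11 − $1,305.24 → $0.00
Lowest trial balance = -$878.45 (Oct)
Initial deposit = cushion − low point = $910.22 − (-$878.45) = $1,788.67

$1,788.67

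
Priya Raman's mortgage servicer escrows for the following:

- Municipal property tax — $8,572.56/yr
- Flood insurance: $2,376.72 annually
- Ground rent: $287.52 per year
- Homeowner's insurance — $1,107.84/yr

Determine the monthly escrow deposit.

Municipal property tax — $8,572.56 annually
Flood insurance — $2,376.72 annually
Ground rent — $287.52 annually
Homeowner's insurance — $1,107.84 annually
Total annual escrow = $8,572.56 + $2,376.72 + $287.52 + $1,107.84 = $12,344.64
Monthly = $12,344.64 ÷ 12 = $1,028.72

$1,028.72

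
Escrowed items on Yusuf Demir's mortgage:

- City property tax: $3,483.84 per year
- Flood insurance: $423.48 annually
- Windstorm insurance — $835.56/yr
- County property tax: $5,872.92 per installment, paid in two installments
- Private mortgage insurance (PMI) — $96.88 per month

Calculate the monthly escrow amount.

$1,470.94

City property tax — $3,483.84
Flood insurance — $423.48
Windstorm insurance — $835.56
County property tax — $5,872.92 × 2 = $11,745.84
Private mortgage insurance (PMI) — $96.88 × 12 = $1,162.56
Combined annual = $3,483.84 + $423.48 + $835.56 + $11,745.84 + $1,162.56 = $17,651.28
Per month = $17,651.28 / 12 = $1,470.94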